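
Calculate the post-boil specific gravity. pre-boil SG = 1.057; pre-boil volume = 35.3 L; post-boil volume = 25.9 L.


SG_post = 1 + (SG_pre − 1)·V_pre/V_post
pts_pre = (1.057 − 1)·1000 = 57.0000
pts_post = 57.0000·35.3/25.9 = 77.6873
SG_post = 1 + 77.6873/1000

1.0777


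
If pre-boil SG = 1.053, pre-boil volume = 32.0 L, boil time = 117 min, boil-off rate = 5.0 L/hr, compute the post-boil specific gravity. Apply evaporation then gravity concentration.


V_post = V_pre − rate·(t/60);  SG_post = 1 + (SG_pre−1)·V_pre/V_post
V_post = 32.0 − 5.0·(117/60) = 22.2500
SG_post = 1 + (1.053 − 1)·32.0/22.2500

1.0762


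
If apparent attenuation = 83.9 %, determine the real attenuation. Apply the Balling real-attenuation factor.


RA = AA · 0.8192
RA = 83.9 · 0.8192

68.7309 %


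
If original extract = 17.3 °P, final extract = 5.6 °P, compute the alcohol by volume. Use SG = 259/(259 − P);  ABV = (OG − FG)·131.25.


OG = 259/(259 − 17.3) = 1.0716
FG = 259/(259 − 5.6) = 1.0221
ABV = (1.0716 − 1.0221)·131.25

6.4938 % ABV


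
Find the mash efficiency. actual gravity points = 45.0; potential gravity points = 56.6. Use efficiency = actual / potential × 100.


efficiency = 45.0 / 56.6 × 100

79.5053 %


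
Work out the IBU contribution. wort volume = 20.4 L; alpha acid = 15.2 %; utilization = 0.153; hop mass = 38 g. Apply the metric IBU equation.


IBU = (α/100)·mass·U·1000 / V
IBU = (15.2/100)·38·0.153·1000 / 20.4

43.3200 IBU


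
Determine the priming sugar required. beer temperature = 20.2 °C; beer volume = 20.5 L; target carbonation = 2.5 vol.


residual = 14.695·(0.01821 + 0.09011·e^(−0.04·T));  sugar = (target − residual)·4.0·V
residual = 14.695·(0.01821 + 0.09011·e^(−0.04·20.2)) = 0.8578
sugar = (2.5 − 0.8578)·4.0·20.5

134.6570 g


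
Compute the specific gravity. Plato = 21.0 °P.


SG = 259/(259 − P)
SG = 259/(259 − 21.0)

1.0882


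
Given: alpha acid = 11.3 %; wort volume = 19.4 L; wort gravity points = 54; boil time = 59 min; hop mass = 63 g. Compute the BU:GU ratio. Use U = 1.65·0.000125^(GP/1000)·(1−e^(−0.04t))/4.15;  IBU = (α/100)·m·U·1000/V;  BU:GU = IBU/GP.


U = 1.65·0.000125^(54/1000)·(1−e^(−0.04·59))/4.15 = 0.2216
IBU = (11.3/100)·63·0.2216·1000/19.4 = 81.3229
BU:GU = 81.3229/54

1.5060


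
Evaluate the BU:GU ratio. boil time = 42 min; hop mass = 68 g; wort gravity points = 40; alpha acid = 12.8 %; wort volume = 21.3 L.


U = 1.65·0.000125^(GP/1000)·(1−e^(−0.04t))/4.15;  IBU = (α/100)·m·U·1000/V;  BU:GU = IBU/GP
U = 1.65·0.000125^(40/1000)·(1−e^(−0.04·42))/4.15 = 0.2258
IBU = (12.8/100)·68·0.2258·1000/21.3 = 92.2734
BU:GU = 92.2734/40

2.3068


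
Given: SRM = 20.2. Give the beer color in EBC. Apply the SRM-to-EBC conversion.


EBC = SRM · 1.97
EBC = 20.2 · 1.97

39.7940 EBC


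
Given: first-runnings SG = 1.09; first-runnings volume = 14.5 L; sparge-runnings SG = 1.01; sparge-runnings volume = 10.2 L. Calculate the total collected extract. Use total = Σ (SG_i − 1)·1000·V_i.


first = (1.09 − 1)·1000·14.5 = 1305.0000
sparge = (1.01 − 1)·1000·10.2 = 102.0000
total = 1305.0000 + 102.0000

1407.0000 gravity·L


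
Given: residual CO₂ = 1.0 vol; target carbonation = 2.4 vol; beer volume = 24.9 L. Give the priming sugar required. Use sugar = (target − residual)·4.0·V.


sugar = (2.4 − 1.0)·4.0·24.9

139.4400 g


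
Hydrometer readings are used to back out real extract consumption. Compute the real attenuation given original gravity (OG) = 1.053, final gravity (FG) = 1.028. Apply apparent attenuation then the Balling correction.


AA = (OG−FG)/(OG−1)·100;  RA = AA·0.8192
AA = (1.053 − 1.028)/(1.053 − 1)·100 = 47.1698
RA = 47.1698·0.8192

38.6415 %


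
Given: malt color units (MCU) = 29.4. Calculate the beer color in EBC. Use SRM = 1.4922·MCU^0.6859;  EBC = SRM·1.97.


SRM = 1.4922·29.4^0.6859 = 15.1693
EBC = 15.1693·1.97

29.8836 EBC


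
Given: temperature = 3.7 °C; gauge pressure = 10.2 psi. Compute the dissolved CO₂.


vols = (P + 14.695)·(0.01821 + 0.09011·e^(−0.04·T))
vols = (10.2 + 14.695)·(0.01821 + 0.09011·e^(−0.04·3.7))

2.3880 volumes


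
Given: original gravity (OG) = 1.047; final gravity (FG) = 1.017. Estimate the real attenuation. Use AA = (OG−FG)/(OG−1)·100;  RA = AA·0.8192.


AA = (1.047 − 1.017)/(1.047 − 1)·100 = 63.8298
RA = 63.8298·0.8192

52.2894 %


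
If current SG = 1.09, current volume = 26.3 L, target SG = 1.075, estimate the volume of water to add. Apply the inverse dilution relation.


V_water = V·((SG_curr − 1)/(SG_target − 1) − 1)
V_water = 26.3·((1.09 − 1)/(1.075 − 1) − 1)

5.2600 L


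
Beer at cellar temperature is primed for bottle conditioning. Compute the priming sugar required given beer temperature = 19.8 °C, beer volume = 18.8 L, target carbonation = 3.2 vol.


residual = 14.695·(0.01821 + 0.09011·e^(−0.04·T));  sugar = (target − residual)·4.0·V
residual = 14.695·(0.01821 + 0.09011·e^(−0.04·19.8)) = 0.8674
sugar = (3.2 − 0.8674)·4.0·18.8

175.4144 g


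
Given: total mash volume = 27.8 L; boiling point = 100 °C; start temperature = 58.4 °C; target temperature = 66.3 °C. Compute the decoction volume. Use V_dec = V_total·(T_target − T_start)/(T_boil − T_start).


V_dec = 27.8·(66.3 − 58.4)/(100 − 58.4)

5.2793 L


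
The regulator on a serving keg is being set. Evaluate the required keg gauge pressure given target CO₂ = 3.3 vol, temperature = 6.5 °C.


psi = vols/(0.01821 + 0.09011·e^(−0.04·T)) − 14.695
psi = 3.3/(0.01821 + 0.09011·e^(−0.04·6.5)) − 14.695

22.9378 psi


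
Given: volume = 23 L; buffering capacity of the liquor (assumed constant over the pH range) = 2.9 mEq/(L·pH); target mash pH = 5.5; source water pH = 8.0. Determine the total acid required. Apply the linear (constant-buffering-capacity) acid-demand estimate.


acid = buffering capacity · (pH_source − pH_target) · V
acid = 2.9 · (8.0 − 5.5) · 23

166.7500 mEq


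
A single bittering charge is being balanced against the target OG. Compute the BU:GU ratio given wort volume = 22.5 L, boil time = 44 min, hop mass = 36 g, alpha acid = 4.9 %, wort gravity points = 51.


U = 1.65·0.000125^(GP/1000)·(1−e^(−0.04t))/4.15;  IBU = (α/100)·m·U·1000/V;  BU:GU = IBU/GP
U = 1.65·0.000125^(51/1000)·(1−e^(−0.04·44))/4.15 = 0.2082
IBU = (4.9/100)·36·0.2082·1000/22.5 = 16.3193
BU:GU = 16.3193/51

0.3200


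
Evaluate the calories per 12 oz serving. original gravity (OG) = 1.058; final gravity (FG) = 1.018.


ABW = (OG−FG)·131.25·0.79/FG;  °P = 259 − 259/SG (for OG→OE and FG→AE);  RE = 0.1808·OE + 0.8192·AE;  Cal = (6.9·ABW + 4·(RE−0.1))·FG·3.55
ABW = (1.058 − 1.018)·131.25·0.79/1.018 = 4.0742
OE = 259 − 259/1.058 = 14.1985 °P
AE = 259 − 259/1.018 = 4.5796 °P
RE = 0.1808·14.1985 + 0.8192·4.5796 = 6.3187 °P
Cal = (6.9·4.0742 + 4·(6.3187−0.1))·1.018·3.55

191.4876 kcal


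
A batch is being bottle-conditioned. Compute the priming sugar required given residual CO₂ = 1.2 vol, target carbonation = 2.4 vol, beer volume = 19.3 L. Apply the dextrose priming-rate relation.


sugar = (target − residual)·4.0·V
sugar = (2.4 − 1.2)·4.0·19.3

92.6400 g


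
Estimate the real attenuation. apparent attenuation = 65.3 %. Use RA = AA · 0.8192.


RA = 65.3 · 0.8192

53.4938 %


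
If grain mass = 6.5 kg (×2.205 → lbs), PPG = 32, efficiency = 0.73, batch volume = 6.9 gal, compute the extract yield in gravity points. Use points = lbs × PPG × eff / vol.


lbs = 6.5 × 2.205 = 14.3325
points = 14.3325 × 32 × 0.73 / 6.9

48.5228 points


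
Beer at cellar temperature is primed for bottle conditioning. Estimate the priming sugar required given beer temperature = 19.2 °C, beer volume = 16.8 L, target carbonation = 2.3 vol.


residual = 14.695·(0.01821 + 0.09011·e^(−0.04·T));  sugar = (target − residual)·4.0·V
residual = 14.695·(0.01821 + 0.09011·e^(−0.04·19.2)) = 0.8819
sugar = (2.3 − 0.8819)·4.0·16.8

95.2943 g


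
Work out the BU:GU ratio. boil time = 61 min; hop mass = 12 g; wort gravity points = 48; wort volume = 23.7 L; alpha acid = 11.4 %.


U = 1.65·0.000125^(GP/1000)·(1−e^(−0.04t))/4.15;  IBU = (α/100)·m·U·1000/V;  BU:GU = IBU/GP
U = 1.65·0.000125^(48/1000)·(1−e^(−0.04·61))/4.15 = 0.2358
IBU = (11.4/100)·12·0.2358·1000/23.7 = 13.6088
BU:GU = 13.6088/48

0.2835


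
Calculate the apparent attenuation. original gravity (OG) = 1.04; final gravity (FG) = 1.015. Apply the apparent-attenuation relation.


AA = (OG − FG)/(OG − 1) · 100
AA = (1.04 − 1.015)/(1.04 − 1) · 100

62.5000 %


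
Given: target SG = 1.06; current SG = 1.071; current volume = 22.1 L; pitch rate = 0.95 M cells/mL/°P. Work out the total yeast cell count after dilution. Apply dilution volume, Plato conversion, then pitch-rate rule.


V_w = V·((SG_c−1)/(SG_t−1)−1);  °P = 259 − 259/SG_t;  cells = rate·(V+V_w)·°P
V_w = 22.1·((1.071−1)/(1.06−1)−1) = 4.0517
V_final = 22.1 + 4.0517 = 26.1517
°P = 259 − 259/1.06 = 14.6604
cells = 0.95·26.1517·14.6604

364.2236 billion cells


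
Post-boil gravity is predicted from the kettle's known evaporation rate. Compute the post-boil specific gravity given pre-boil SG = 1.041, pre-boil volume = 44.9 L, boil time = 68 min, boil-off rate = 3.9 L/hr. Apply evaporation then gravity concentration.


V_post = V_pre − rate·(t/60);  SG_post = 1 + (SG_pre−1)·V_pre/V_post
V_post = 44.9 − 3.9·(68/60) = 40.4800
SG_post = 1 + (1.041 − 1)·44.9/40.4800

1.0455


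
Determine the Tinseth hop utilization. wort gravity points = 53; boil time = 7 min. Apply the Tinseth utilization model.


U = 1.65·0.000125^(GP/1000) · (1 − e^(−0.04·t))/4.15
bigness = 1.65·0.000125^(53/1000) = 1.0248
boil_factor = (1 − e^(−0.04·7))/4.15 = 0.0588
U = 1.0248 · 0.0588

0.0603


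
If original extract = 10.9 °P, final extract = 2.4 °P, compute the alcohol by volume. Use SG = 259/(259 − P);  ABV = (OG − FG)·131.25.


OG = 259/(259 − 10.9) = 1.0439
FG = 259/(259 − 2.4) = 1.0094
ABV = (1.0439 − 1.0094)·131.25

4.5387 % ABV


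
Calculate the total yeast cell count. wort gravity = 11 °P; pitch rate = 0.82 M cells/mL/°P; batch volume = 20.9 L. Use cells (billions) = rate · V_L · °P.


cells = 0.82 · 20.9 · 11

188.5180 billion cells


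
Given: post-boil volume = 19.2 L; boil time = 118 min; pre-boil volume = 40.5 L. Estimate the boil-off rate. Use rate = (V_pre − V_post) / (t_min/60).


rate = (40.5 − 19.2) / (118/60)

10.8305 L/hr


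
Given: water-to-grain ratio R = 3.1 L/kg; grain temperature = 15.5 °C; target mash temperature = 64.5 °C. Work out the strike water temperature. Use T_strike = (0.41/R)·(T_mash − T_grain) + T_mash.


T_strike = (0.41/3.1)·(64.5 − 15.5) + 64.5

70.9806 °C


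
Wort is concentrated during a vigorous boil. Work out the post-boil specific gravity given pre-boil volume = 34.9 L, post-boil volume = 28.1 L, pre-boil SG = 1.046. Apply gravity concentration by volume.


SG_post = 1 + (SG_pre − 1)·V_pre/V_post
pts_pre = (1.046 − 1)·1000 = 46.0000
pts_post = 46.0000·34.9/28.1 = 57.1317
SG_post = 1 + 57.1317/1000

1.0571


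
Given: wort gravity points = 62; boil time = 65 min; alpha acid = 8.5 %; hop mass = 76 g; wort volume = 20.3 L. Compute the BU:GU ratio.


U = 1.65·0.000125^(GP/1000)·(1−e^(−0.04t))/4.15;  IBU = (α/100)·m·U·1000/V;  BU:GU = IBU/GP
U = 1.65·0.000125^(62/1000)·(1−e^(−0.04·65))/4.15 = 0.2108
IBU = (8.5/100)·76·0.2108·1000/20.3 = 67.0909
BU:GU = 67.0909/62

1.0821


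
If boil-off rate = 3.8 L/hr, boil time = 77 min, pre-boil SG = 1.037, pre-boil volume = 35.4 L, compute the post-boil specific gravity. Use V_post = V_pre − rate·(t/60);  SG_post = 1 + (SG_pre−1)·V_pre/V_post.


V_post = 35.4 − 3.8·(77/60) = 30.5233
SG_post = 1 + (1.037 − 1)·35.4/30.5233

1.0429


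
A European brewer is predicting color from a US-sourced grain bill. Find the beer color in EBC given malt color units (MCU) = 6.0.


SRM = 1.4922·MCU^0.6859;  EBC = SRM·1.97
SRM = 1.4922·6.0^0.6859 = 5.0999
EBC = 5.0999·1.97

10.0468 EBC


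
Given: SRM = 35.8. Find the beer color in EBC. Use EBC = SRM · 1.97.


EBC = 35.8 · 1.97

70.5260 EBC


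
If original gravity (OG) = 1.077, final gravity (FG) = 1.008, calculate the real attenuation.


AA = (OG−FG)/(OG−1)·100;  RA = AA·0.8192
AA = (1.077 − 1.008)/(1.077 − 1)·100 = 89.6104
RA = 89.6104·0.8192

73.4088 %


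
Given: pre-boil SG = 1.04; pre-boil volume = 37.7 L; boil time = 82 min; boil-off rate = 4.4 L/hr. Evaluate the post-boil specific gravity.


V_post = V_pre − rate·(t/60);  SG_post = 1 + (SG_pre−1)·V_pre/V_post
V_post = 37.7 − 4.4·(82/60) = 31.6867
SG_post = 1 + (1.04 − 1)·37.7/31.6867

1.0476


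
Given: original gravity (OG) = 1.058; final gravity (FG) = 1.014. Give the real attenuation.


AA = (OG−FG)/(OG−1)·100;  RA = AA·0.8192
AA = (1.058 − 1.014)/(1.058 − 1)·100 = 75.8621
RA = 75.8621·0.8192

62.1462 %


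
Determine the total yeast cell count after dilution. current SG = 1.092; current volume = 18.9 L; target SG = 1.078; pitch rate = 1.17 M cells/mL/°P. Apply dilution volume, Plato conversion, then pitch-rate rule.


V_w = V·((SG_c−1)/(SG_t−1)−1);  °P = 259 − 259/SG_t;  cells = rate·(V+V_w)·°P
V_w = 18.9·((1.092−1)/(1.078−1)−1) = 3.3923
V_final = 18.9 + 3.3923 = 22.2923
°P = 259 − 259/1.078 = 18.7403
cells = 1.17·22.2923·18.7403

488.7835 billion cells


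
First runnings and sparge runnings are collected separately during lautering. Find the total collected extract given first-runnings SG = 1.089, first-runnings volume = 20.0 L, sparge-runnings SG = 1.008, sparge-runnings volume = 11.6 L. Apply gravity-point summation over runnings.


total = Σ (SG_i − 1)·1000·V_i
first = (1.089 − 1)·1000·20.0 = 1780.0000
sparge = (1.008 − 1)·1000·11.6 = 92.8000
total = 1780.0000 + 92.8000

1872.8000 gravity·L


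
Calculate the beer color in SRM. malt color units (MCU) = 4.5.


SRM = 1.4922 · MCU^0.6859
SRM = 1.4922 · 4.5^0.6859

4.1866 SRM


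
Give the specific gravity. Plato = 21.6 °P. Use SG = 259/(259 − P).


SG = 259/(259 − 21.6)

1.0910


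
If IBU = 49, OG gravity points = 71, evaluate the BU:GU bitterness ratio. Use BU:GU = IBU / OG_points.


BU:GU = 49 / 71

0.6901


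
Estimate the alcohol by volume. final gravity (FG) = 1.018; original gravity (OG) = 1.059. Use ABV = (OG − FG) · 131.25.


ABV = (1.059 − 1.018) · 131.25

5.3812 % ABV


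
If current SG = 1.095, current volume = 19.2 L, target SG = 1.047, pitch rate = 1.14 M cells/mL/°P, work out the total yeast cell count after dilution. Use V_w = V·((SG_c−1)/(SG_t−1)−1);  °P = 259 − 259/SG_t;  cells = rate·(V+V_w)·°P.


V_w = 19.2·((1.095−1)/(1.047−1)−1) = 19.6085
V_final = 19.2 + 19.6085 = 38.8085
°P = 259 − 259/1.047 = 11.6266
cells = 1.14·38.8085·11.6266

514.3785 billion cells


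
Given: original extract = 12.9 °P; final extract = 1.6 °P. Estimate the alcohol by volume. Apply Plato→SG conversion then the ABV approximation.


SG = 259/(259 − P);  ABV = (OG − FG)·131.25
OG = 259/(259 − 12.9) = 1.0524
FG = 259/(259 − 1.6) = 1.0062
ABV = (1.0524 − 1.0062)·131.25

6.0640 % ABV


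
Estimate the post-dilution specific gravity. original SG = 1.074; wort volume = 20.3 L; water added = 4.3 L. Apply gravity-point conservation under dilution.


SG_new = 1 + (SG_old − 1)·V_old/(V_old + V_water)
pts = (1.074 − 1)·1000·20.3/(20.3 + 4.3) = 61.0650
SG_new = 1 + 61.0650/1000

1.0611


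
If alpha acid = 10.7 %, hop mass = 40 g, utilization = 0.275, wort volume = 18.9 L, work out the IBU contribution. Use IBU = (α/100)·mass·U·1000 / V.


IBU = (10.7/100)·40·0.275·1000 / 18.9

62.2751 IBU


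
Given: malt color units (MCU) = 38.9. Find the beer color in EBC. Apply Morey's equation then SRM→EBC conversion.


SRM = 1.4922·MCU^0.6859;  EBC = SRM·1.97
SRM = 1.4922·38.9^0.6859 = 18.3812
EBC = 18.3812·1.97

36.2109 EBC


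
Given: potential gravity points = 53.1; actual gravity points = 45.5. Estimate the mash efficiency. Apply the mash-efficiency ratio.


efficiency = actual / potential × 100
efficiency = 45.5 / 53.1 × 100

85.6874 %


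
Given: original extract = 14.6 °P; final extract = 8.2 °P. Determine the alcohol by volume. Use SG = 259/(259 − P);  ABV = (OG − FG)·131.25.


OG = 259/(259 − 14.6) = 1.0597
FG = 259/(259 − 8.2) = 1.0327
ABV = (1.0597 − 1.0327)·131.25

3.5494 % ABV


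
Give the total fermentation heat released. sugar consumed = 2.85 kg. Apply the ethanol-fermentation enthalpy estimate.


Q = m_sugar · 590 kJ/kg
Q = 2.85 · 590

1681.5000 kJ


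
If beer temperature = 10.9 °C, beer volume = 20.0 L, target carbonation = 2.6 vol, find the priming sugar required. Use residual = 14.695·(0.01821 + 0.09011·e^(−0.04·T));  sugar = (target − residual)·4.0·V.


residual = 14.695·(0.01821 + 0.09011·e^(−0.04·10.9)) = 1.1238
sugar = (2.6 − 1.1238)·4.0·20.0

118.0940 g


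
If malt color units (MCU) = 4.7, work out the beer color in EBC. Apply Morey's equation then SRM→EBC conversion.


SRM = 1.4922·MCU^0.6859;  EBC = SRM·1.97
SRM = 1.4922·4.7^0.6859 = 4.3134
EBC = 4.3134·1.97

8.4974 EBC


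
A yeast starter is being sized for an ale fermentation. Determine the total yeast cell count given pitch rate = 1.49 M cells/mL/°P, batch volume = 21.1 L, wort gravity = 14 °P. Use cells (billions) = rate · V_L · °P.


cells = 1.49 · 21.1 · 14

440.1460 billion cells


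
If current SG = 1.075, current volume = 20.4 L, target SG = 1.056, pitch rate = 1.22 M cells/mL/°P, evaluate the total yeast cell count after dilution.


V_w = V·((SG_c−1)/(SG_t−1)−1);  °P = 259 − 259/SG_t;  cells = rate·(V+V_w)·°P
V_w = 20.4·((1.075−1)/(1.056−1)−1) = 6.9214
V_final = 20.4 + 6.9214 = 27.3214
°P = 259 − 259/1.056 = 13.7348
cells = 1.22·27.3214·13.7348

457.8119 billion cells


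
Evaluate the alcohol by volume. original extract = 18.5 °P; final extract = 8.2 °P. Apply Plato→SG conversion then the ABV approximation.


SG = 259/(259 − P);  ABV = (OG − FG)·131.25
OG = 259/(259 − 18.5) = 1.0769
FG = 259/(259 − 8.2) = 1.0327
ABV = (1.0769 − 1.0327)·131.25

5.8049 % ABV


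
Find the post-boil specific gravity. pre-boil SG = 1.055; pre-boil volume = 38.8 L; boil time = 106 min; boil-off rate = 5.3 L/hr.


V_post = V_pre − rate·(t/60);  SG_post = 1 + (SG_pre−1)·V_pre/V_post
V_post = 38.8 − 5.3·(106/60) = 29.4367
SG_post = 1 + (1.055 − 1)·38.8/29.4367

1.0725


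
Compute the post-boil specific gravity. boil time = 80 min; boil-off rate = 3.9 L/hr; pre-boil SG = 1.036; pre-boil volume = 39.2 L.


V_post = V_pre − rate·(t/60);  SG_post = 1 + (SG_pre−1)·V_pre/V_post
V_post = 39.2 − 3.9·(80/60) = 34.0000
SG_post = 1 + (1.036 − 1)·39.2/34.0000

1.0415


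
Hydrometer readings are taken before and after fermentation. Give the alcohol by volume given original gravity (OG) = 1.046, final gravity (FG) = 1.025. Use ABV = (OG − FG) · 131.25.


ABV = (1.046 − 1.025) · 131.25

2.7563 % ABV


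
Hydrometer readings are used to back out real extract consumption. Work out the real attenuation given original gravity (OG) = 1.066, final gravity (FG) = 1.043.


AA = (OG−FG)/(OG−1)·100;  RA = AA·0.8192
AA = (1.066 − 1.043)/(1.066 − 1)·100 = 34.8485
RA = 34.8485·0.8192

28.5479 %


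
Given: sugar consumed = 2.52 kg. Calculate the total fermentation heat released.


Q = m_sugar · 590 kJ/kg
Q = 2.52 · 590

1486.8000 kJ


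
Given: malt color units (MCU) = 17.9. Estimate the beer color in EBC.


SRM = 1.4922·MCU^0.6859;  EBC = SRM·1.97
SRM = 1.4922·17.9^0.6859 = 10.7934
EBC = 10.7934·1.97

21.2630 EBC


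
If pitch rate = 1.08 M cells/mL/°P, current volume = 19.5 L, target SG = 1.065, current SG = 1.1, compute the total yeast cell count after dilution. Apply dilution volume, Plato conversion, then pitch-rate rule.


V_w = V·((SG_c−1)/(SG_t−1)−1);  °P = 259 − 259/SG_t;  cells = rate·(V+V_w)·°P
V_w = 19.5·((1.1−1)/(1.065−1)−1) = 10.5000
V_final = 19.5 + 10.5000 = 30.0000
°P = 259 − 259/1.065 = 15.8075
cells = 1.08·30.0000·15.8075

512.1634 billion cells


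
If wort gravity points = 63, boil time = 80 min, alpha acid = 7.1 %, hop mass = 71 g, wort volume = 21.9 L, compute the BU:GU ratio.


U = 1.65·0.000125^(GP/1000)·(1−e^(−0.04t))/4.15;  IBU = (α/100)·m·U·1000/V;  BU:GU = IBU/GP
U = 1.65·0.000125^(63/1000)·(1−e^(−0.04·80))/4.15 = 0.2165
IBU = (7.1/100)·71·0.2165·1000/21.9 = 49.8356
BU:GU = 49.8356/63

0.7910


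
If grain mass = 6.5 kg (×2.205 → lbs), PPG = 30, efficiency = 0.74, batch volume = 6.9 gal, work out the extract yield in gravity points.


points = lbs × PPG × eff / vol
lbs = 6.5 × 2.205 = 14.3325
points = 14.3325 × 30 × 0.74 / 6.9

46.1133 points


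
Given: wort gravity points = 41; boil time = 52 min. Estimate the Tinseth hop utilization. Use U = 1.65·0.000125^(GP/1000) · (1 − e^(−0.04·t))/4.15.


bigness = 1.65·0.000125^(41/1000) = 1.1415
boil_factor = (1 − e^(−0.04·52))/4.15 = 0.2109
U = 1.1415 · 0.2109

0.2407


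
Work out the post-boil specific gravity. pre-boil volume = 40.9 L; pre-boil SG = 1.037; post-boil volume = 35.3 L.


SG_post = 1 + (SG_pre − 1)·V_pre/V_post
pts_pre = (1.037 − 1)·1000 = 37.0000
pts_post = 37.0000·40.9/35.3 = 42.8697
SG_post = 1 + 42.8697/1000

1.0429


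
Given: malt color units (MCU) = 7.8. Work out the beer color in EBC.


SRM = 1.4922·MCU^0.6859;  EBC = SRM·1.97
SRM = 1.4922·7.8^0.6859 = 6.1054
EBC = 6.1054·1.97

12.0277 EBC


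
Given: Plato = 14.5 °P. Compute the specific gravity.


SG = 259/(259 − P)
SG = 259/(259 − 14.5)

1.0593


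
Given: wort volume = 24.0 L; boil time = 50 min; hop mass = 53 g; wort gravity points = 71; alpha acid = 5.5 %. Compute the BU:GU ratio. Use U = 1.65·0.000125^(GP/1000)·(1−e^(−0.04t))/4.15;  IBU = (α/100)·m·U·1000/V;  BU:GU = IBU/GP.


U = 1.65·0.000125^(71/1000)·(1−e^(−0.04·50))/4.15 = 0.1816
IBU = (5.5/100)·53·0.1816·1000/24.0 = 22.0593
BU:GU = 22.0593/71

0.3107


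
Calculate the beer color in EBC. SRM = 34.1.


EBC = SRM · 1.97
EBC = 34.1 · 1.97

67.1770 EBC


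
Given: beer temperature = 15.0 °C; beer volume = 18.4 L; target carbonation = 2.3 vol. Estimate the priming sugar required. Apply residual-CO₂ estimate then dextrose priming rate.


residual = 14.695·(0.01821 + 0.09011·e^(−0.04·T));  sugar = (target − residual)·4.0·V
residual = 14.695·(0.01821 + 0.09011·e^(−0.04·15.0)) = 0.9943
sugar = (2.3 − 0.9943)·4.0·18.4

96.0985 g


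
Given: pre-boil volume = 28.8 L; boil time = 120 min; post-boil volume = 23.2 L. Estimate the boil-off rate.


rate = (V_pre − V_post) / (t_min/60)
rate = (28.8 − 23.2) / (120/60)

2.8000 L/hr


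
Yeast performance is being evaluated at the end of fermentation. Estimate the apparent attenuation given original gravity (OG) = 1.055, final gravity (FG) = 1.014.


AA = (OG − FG)/(OG − 1) · 100
AA = (1.055 − 1.014)/(1.055 − 1) · 100

74.5455 %


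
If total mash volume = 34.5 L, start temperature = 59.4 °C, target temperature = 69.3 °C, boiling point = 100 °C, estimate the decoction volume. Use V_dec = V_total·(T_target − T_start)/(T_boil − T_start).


V_dec = 34.5·(69.3 − 59.4)/(100 − 59.4)

8.4126 L


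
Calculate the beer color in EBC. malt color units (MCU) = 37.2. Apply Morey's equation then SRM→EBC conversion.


SRM = 1.4922·MCU^0.6859;  EBC = SRM·1.97
SRM = 1.4922·37.2^0.6859 = 17.8264
EBC = 17.8264·1.97

35.1179 EBC


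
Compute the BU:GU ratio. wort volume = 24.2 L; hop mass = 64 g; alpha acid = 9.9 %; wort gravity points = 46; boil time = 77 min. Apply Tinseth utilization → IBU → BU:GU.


U = 1.65·0.000125^(GP/1000)·(1−e^(−0.04t))/4.15;  IBU = (α/100)·m·U·1000/V;  BU:GU = IBU/GP
U = 1.65·0.000125^(46/1000)·(1−e^(−0.04·77))/4.15 = 0.2509
IBU = (9.9/100)·64·0.2509·1000/24.2 = 65.6841
BU:GU = 65.6841/46

1.4279


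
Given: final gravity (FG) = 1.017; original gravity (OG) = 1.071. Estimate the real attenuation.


AA = (OG−FG)/(OG−1)·100;  RA = AA·0.8192
AA = (1.071 − 1.017)/(1.071 − 1)·100 = 76.0563
RA = 76.0563·0.8192

62.3054 %


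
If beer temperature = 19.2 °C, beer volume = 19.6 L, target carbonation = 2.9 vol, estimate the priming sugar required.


residual = 14.695·(0.01821 + 0.09011·e^(−0.04·T));  sugar = (target − residual)·4.0·V
residual = 14.695·(0.01821 + 0.09011·e^(−0.04·19.2)) = 0.8819
sugar = (2.9 − 0.8819)·4.0·19.6

158.2167 g


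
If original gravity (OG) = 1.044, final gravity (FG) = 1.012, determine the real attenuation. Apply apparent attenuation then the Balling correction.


AA = (OG−FG)/(OG−1)·100;  RA = AA·0.8192
AA = (1.044 − 1.012)/(1.044 − 1)·100 = 72.7273
RA = 72.7273·0.8192

59.5782 %


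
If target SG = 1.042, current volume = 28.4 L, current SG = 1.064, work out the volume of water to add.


V_water = V·((SG_curr − 1)/(SG_target − 1) − 1)
V_water = 28.4·((1.064 − 1)/(1.042 − 1) − 1)

14.8762 L


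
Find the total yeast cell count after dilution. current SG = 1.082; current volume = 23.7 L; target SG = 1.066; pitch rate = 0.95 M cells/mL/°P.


V_w = V·((SG_c−1)/(SG_t−1)−1);  °P = 259 − 259/SG_t;  cells = rate·(V+V_w)·°P
V_w = 23.7·((1.082−1)/(1.066−1)−1) = 5.7455
V_final = 23.7 + 5.7455 = 29.4455
°P = 259 − 259/1.066 = 16.0356
cells = 0.95·29.4455·16.0356

448.5681 billion cells


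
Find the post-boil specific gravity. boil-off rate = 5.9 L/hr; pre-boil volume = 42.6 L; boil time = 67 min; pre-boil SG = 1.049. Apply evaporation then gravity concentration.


V_post = V_pre − rate·(t/60);  SG_post = 1 + (SG_pre−1)·V_pre/V_post
V_post = 42.6 − 5.9·(67/60) = 36.0117
SG_post = 1 + (1.049 − 1)·42.6/36.0117

1.0580


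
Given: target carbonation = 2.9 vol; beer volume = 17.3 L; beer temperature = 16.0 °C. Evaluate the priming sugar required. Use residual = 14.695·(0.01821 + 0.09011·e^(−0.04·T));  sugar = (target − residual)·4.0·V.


residual = 14.695·(0.01821 + 0.09011·e^(−0.04·16.0)) = 0.9658
sugar = (2.9 − 0.9658)·4.0·17.3

133.8453 g


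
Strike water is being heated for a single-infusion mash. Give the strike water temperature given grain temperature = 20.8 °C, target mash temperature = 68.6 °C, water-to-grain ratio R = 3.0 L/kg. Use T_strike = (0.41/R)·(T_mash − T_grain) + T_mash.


T_strike = (0.41/3.0)·(68.6 − 20.8) + 68.6

75.1327 °C


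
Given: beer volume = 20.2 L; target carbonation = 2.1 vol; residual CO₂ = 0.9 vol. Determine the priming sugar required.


sugar = (target − residual)·4.0·V
sugar = (2.1 − 0.9)·4.0·20.2

96.9600 g


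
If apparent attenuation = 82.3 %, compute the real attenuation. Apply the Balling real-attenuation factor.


RA = AA · 0.8192
RA = 82.3 · 0.8192

67.4202 %


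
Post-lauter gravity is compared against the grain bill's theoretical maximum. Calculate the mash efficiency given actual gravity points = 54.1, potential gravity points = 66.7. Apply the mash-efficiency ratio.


efficiency = actual / potential × 100
efficiency = 54.1 / 66.7 × 100

81.1094 %


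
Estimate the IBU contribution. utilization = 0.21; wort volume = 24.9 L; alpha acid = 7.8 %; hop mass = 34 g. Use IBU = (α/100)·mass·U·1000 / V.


IBU = (7.8/100)·34·0.21·1000 / 24.9

22.3663 IBU


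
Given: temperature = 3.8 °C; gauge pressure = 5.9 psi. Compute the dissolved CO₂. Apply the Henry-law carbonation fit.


vols = (P + 14.695)·(0.01821 + 0.09011·e^(−0.04·T))
vols = (5.9 + 14.695)·(0.01821 + 0.09011·e^(−0.04·3.8))

1.9692 volumes


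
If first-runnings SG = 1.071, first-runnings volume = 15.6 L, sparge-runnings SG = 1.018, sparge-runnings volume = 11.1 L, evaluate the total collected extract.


total = Σ (SG_i − 1)·1000·V_i
first = (1.071 − 1)·1000·15.6 = 1107.6000
sparge = (1.018 − 1)·1000·11.1 = 199.8000
total = 1107.6000 + 199.8000

1307.4000 gravity·L


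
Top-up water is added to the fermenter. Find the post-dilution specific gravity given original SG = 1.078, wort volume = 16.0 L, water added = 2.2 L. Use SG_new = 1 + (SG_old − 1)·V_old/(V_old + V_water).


pts = (1.078 − 1)·1000·16.0/(16.0 + 2.2) = 68.5714
SG_new = 1 + 68.5714/1000

1.0686


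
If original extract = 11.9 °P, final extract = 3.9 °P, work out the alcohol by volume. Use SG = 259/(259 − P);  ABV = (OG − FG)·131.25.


OG = 259/(259 − 11.9) = 1.0482
FG = 259/(259 − 3.9) = 1.0153
ABV = (1.0482 − 1.0153)·131.25

4.3143 % ABV


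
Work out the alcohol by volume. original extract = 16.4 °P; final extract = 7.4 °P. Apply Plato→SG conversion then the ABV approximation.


SG = 259/(259 − P);  ABV = (OG − FG)·131.25
OG = 259/(259 − 16.4) = 1.0676
FG = 259/(259 − 7.4) = 1.0294
ABV = (1.0676 − 1.0294)·131.25

5.0123 % ABV


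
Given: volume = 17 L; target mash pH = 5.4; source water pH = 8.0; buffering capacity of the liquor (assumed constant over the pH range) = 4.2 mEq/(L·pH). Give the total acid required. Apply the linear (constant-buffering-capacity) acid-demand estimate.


acid = buffering capacity · (pH_source − pH_target) · V
acid = 4.2 · (8.0 − 5.4) · 17

185.6400 mEq


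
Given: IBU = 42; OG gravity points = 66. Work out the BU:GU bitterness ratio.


BU:GU = IBU / OG_points
BU:GU = 42 / 66

0.6364


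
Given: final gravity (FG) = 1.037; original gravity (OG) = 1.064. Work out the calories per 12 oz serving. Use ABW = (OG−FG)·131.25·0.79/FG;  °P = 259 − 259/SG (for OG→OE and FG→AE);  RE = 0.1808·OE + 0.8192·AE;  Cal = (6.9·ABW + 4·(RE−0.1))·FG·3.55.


ABW = (1.064 − 1.037)·131.25·0.79/1.037 = 2.6997
OE = 259 − 259/1.064 = 15.5789 °P
AE = 259 − 259/1.037 = 9.2411 °P
RE = 0.1808·15.5789 + 0.8192·9.2411 = 10.3870 °P
Cal = (6.9·2.6997 + 4·(10.3870−0.1))·1.037·3.55

220.0550 kcal


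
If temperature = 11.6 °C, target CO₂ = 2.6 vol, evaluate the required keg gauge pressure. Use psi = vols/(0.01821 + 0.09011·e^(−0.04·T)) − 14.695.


psi = 2.6/(0.01821 + 0.09011·e^(−0.04·11.6)) − 14.695

20.0328 psi


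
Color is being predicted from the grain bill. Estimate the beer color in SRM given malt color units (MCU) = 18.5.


SRM = 1.4922 · MCU^0.6859
SRM = 1.4922 · 18.5^0.6859

11.0403 SRM


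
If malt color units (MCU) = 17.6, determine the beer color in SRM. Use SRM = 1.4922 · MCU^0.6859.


SRM = 1.4922 · 17.6^0.6859

10.6690 SRM


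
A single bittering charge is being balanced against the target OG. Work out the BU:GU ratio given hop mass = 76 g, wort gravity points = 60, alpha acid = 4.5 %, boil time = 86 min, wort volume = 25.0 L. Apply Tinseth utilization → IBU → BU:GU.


U = 1.65·0.000125^(GP/1000)·(1−e^(−0.04t))/4.15;  IBU = (α/100)·m·U·1000/V;  BU:GU = IBU/GP
U = 1.65·0.000125^(60/1000)·(1−e^(−0.04·86))/4.15 = 0.2244
IBU = (4.5/100)·76·0.2244·1000/25.0 = 30.7031
BU:GU = 30.7031/60

0.5117


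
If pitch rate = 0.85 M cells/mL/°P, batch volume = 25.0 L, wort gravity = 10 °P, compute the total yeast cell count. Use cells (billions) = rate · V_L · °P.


cells = 0.85 · 25.0 · 10

212.5000 billion cells


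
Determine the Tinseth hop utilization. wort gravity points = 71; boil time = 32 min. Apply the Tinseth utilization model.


U = 1.65·0.000125^(GP/1000) · (1 − e^(−0.04·t))/4.15
bigness = 1.65·0.000125^(71/1000) = 0.8717
boil_factor = (1 − e^(−0.04·32))/4.15 = 0.1740
U = 0.8717 · 0.1740

0.1516


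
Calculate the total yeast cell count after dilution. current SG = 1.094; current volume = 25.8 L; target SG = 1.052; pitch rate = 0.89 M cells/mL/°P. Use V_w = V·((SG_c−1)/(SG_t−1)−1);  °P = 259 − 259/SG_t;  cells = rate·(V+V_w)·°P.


V_w = 25.8·((1.094−1)/(1.052−1)−1) = 20.8385
V_final = 25.8 + 20.8385 = 46.6385
°P = 259 − 259/1.052 = 12.8023
cells = 0.89·46.6385·12.8023

531.4000 billion cells


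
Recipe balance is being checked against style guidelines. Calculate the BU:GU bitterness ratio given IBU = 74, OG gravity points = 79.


BU:GU = IBU / OG_points
BU:GU = 74 / 79

0.9367


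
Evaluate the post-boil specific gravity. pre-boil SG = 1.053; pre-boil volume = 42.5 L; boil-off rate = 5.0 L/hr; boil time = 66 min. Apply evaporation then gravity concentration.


V_post = V_pre − rate·(t/60);  SG_post = 1 + (SG_pre−1)·V_pre/V_post
V_post = 42.5 − 5.0·(66/60) = 37.0000
SG_post = 1 + (1.053 − 1)·42.5/37.0000

1.0609


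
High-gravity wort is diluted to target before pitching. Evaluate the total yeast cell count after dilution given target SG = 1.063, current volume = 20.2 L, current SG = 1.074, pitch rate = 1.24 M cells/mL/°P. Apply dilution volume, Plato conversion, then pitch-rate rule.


V_w = V·((SG_c−1)/(SG_t−1)−1);  °P = 259 − 259/SG_t;  cells = rate·(V+V_w)·°P
V_w = 20.2·((1.074−1)/(1.063−1)−1) = 3.5270
V_final = 20.2 + 3.5270 = 23.7270
°P = 259 − 259/1.063 = 15.3500
cells = 1.24·23.7270·15.3500

451.6180 billion cells


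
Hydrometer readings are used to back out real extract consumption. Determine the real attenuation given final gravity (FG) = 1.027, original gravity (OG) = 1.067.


AA = (OG−FG)/(OG−1)·100;  RA = AA·0.8192
AA = (1.067 − 1.027)/(1.067 − 1)·100 = 59.7015
RA = 59.7015·0.8192

48.9075 %


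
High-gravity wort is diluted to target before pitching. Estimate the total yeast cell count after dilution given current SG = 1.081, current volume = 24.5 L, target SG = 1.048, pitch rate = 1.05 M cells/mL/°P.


V_w = V·((SG_c−1)/(SG_t−1)−1);  °P = 259 − 259/SG_t;  cells = rate·(V+V_w)·°P
V_w = 24.5·((1.081−1)/(1.048−1)−1) = 16.8437
V_final = 24.5 + 16.8437 = 41.3437
°P = 259 − 259/1.048 = 11.8626
cells = 1.05·41.3437·11.8626

514.9664 billion cells


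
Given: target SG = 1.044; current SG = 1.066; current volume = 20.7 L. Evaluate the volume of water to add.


V_water = V·((SG_curr − 1)/(SG_target − 1) − 1)
V_water = 20.7·((1.066 − 1)/(1.044 − 1) − 1)

10.3500 L


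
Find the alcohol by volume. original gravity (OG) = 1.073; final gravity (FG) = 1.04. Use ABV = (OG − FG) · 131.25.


ABV = (1.073 − 1.04) · 131.25

4.3312 % ABV


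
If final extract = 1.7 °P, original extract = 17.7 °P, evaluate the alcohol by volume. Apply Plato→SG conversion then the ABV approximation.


SG = 259/(259 − P);  ABV = (OG − FG)·131.25
OG = 259/(259 − 17.7) = 1.0734
FG = 259/(259 − 1.7) = 1.0066
ABV = (1.0734 − 1.0066)·131.25

8.7604 % ABV


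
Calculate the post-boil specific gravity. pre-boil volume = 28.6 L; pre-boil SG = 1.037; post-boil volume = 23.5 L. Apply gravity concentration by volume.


SG_post = 1 + (SG_pre − 1)·V_pre/V_post
pts_pre = (1.037 − 1)·1000 = 37.0000
pts_post = 37.0000·28.6/23.5 = 45.0298
SG_post = 1 + 45.0298/1000

1.0450


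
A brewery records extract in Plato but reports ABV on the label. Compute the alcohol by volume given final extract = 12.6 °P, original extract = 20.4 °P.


SG = 259/(259 − P);  ABV = (OG − FG)·131.25
OG = 259/(259 − 20.4) = 1.0855
FG = 259/(259 − 12.6) = 1.0511
ABV = (1.0855 − 1.0511)·131.25

4.5101 % ABV


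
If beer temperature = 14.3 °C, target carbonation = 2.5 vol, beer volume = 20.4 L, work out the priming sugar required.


residual = 14.695·(0.01821 + 0.09011·e^(−0.04·T));  sugar = (target − residual)·4.0·V
residual = 14.695·(0.01821 + 0.09011·e^(−0.04·14.3)) = 1.0149
sugar = (2.5 − 1.0149)·4.0·20.4

121.1801 g


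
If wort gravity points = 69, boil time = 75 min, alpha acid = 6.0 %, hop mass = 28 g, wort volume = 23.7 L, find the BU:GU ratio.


U = 1.65·0.000125^(GP/1000)·(1−e^(−0.04t))/4.15;  IBU = (α/100)·m·U·1000/V;  BU:GU = IBU/GP
U = 1.65·0.000125^(69/1000)·(1−e^(−0.04·75))/4.15 = 0.2032
IBU = (6.0/100)·28·0.2032·1000/23.7 = 14.4047
BU:GU = 14.4047/69

0.2088


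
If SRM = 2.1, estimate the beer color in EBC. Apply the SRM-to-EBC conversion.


EBC = SRM · 1.97
EBC = 2.1 · 1.97

4.1370 EBC


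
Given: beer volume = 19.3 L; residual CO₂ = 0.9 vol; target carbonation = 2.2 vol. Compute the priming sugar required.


sugar = (target − residual)·4.0·V
sugar = (2.2 − 0.9)·4.0·19.3

100.3600 g


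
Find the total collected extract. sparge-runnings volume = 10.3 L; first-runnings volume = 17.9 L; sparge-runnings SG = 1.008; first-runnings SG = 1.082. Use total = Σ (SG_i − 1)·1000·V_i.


first = (1.082 − 1)·1000·17.9 = 1467.8000
sparge = (1.008 − 1)·1000·10.3 = 82.4000
total = 1467.8000 + 82.4000

1550.2000 gravity·L


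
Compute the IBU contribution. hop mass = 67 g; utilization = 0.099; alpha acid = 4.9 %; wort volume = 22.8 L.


IBU = (α/100)·mass·U·1000 / V
IBU = (4.9/100)·67·0.099·1000 / 22.8

14.2551 IBU


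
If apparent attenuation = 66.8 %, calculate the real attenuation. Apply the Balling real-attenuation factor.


RA = AA · 0.8192
RA = 66.8 · 0.8192

54.7226 %


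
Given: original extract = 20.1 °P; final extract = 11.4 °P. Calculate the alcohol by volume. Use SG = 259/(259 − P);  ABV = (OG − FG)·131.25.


OG = 259/(259 − 20.1) = 1.0841
FG = 259/(259 − 11.4) = 1.0460
ABV = (1.0841 − 1.0460)·131.25

4.9998 % ABV


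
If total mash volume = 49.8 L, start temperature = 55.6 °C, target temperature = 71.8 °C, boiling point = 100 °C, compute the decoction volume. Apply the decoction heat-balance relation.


V_dec = V_total·(T_target − T_start)/(T_boil − T_start)
V_dec = 49.8·(71.8 − 55.6)/(100 − 55.6)

18.1703 L


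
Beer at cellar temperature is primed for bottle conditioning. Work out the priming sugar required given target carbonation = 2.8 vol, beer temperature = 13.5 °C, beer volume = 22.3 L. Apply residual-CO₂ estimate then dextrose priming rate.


residual = 14.695·(0.01821 + 0.09011·e^(−0.04·T));  sugar = (target − residual)·4.0·V
residual = 14.695·(0.01821 + 0.09011·e^(−0.04·13.5)) = 1.0393
sugar = (2.8 − 1.0393)·4.0·22.3

157.0588 g


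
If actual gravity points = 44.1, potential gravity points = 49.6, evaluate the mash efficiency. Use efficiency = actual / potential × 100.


efficiency = 44.1 / 49.6 × 100

88.9113 %


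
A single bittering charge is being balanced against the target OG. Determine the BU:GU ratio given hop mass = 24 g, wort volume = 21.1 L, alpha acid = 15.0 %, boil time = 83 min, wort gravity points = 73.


U = 1.65·0.000125^(GP/1000)·(1−e^(−0.04t))/4.15;  IBU = (α/100)·m·U·1000/V;  BU:GU = IBU/GP
U = 1.65·0.000125^(73/1000)·(1−e^(−0.04·83))/4.15 = 0.1988
IBU = (15.0/100)·24·0.1988·1000/21.1 = 33.9265
BU:GU = 33.9265/73

0.4647


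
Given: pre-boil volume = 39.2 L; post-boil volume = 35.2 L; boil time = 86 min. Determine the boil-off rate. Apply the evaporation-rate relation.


rate = (V_pre − V_post) / (t_min/60)
rate = (39.2 − 35.2) / (86/60)

2.7907 L/hr


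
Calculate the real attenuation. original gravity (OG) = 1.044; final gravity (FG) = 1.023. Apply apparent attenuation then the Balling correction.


AA = (OG−FG)/(OG−1)·100;  RA = AA·0.8192
AA = (1.044 − 1.023)/(1.044 − 1)·100 = 47.7273
RA = 47.7273·0.8192

39.0982 %
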